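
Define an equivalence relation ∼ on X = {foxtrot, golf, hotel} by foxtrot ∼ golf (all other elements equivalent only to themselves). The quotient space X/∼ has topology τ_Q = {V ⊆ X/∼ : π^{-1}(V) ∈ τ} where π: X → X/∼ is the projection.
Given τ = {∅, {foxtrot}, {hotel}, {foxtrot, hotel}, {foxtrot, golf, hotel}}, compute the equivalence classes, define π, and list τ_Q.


X/∼ = {[foxtrot=golf], [hotel]}; |τ_Q| = 3.

Equivalence classes: [foxtrot=golf], [hotel].
Quotient map π: X → X/∼ sends foxtrot ↦ [foxtrot=golf], golf ↦ [foxtrot=golf], hotel ↦ [hotel].
For each subset V ⊆ X/∼, compute π^{-1}(V) ⊆ X and check whether π^{-1}(V) ∈ τ. V is open in τ_Q iff π^{-1}(V) ∈ τ.
  V = {}: π^{-1}(V) = ∅ ∈ τ ✓.
  V = {[foxtrot=golf]}: π^{-1}(V) = {foxtrot, golf} ∉ τ ✗.
  V = {[hotel]}: π^{-1}(V) = {hotel} ∈ τ ✓.
  V = {[foxtrot=golf], [hotel]}: π^{-1}(V) = {foxtrot, golf, hotel} ∈ τ ✓.
Open sets in the quotient: τ_Q = {{}, {[hotel]}, {[foxtrot=golf], [hotel]}} (3 elements).


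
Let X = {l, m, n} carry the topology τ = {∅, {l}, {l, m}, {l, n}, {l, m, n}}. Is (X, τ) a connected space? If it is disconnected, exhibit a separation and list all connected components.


(X, τ) is connected.

Find clopen sets (U ∈ τ with X ∖ U ∈ τ):
  U = ∅, X ∖ U = {l, m, n} — both open, so U is clopen.
  U = {l, m, n}, X ∖ U = ∅ — both open, so U is clopen.
Only trivial clopens (∅ and X) exist, so (X, τ) is connected.
Compute connected components by grouping points that agree on all clopens:
  component: {l, m, n}


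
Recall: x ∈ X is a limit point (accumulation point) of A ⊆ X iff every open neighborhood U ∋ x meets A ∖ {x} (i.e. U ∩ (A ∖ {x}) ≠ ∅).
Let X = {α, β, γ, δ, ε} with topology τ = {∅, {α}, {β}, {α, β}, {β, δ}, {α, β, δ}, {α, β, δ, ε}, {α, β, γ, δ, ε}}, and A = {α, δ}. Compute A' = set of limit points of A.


A' = {γ, ε}

For each x ∈ X, list the open sets U ∈ τ with x ∈ U, then check whether U ∩ (A ∖ {x}) ≠ ∅ for every such U.
  x = α: open {α} ∋ x has {α} ∩ (A ∖ {α}) = ∅, so x is NOT a limit point.
  x = β: open {β} ∋ x has {β} ∩ (A ∖ {β}) = ∅, so x is NOT a limit point.
  x = γ: opens ∋ x are {α, β, γ, δ, ε}; each meets A ∖ {γ}, so x IS a limit point.
  x = δ: open {β, δ} ∋ x has {β, δ} ∩ (A ∖ {δ}) = ∅, so x is NOT a limit point.
  x = ε: opens ∋ x are {α, β, δ, ε}, {α, β, γ, δ, ε}; each meets A ∖ {ε}, so x IS a limit point.
Collecting: A' = {γ, ε}.


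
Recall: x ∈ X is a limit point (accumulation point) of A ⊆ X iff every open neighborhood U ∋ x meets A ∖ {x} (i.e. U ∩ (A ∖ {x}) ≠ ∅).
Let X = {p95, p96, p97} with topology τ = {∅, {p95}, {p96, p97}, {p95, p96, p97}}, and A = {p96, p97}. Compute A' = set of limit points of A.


A' = {p96, p97}

For each x ∈ X, list the open sets U ∈ τ with x ∈ U, then check whether U ∩ (A ∖ {x}) ≠ ∅ for every such U.
  x = p95: open {p95} ∋ x has {p95} ∩ (A ∖ {p95}) = ∅, so x is NOT a limit point.
  x = p96: opens ∋ x are {p96, p97}, {p95, p96, p97}; each meets A ∖ {p96}, so x IS a limit point.
  x = p97: opens ∋ x are {p96, p97}, {p95, p96, p97}; each meets A ∖ {p97}, so x IS a limit point.
Collecting: A' = {p96, p97}.


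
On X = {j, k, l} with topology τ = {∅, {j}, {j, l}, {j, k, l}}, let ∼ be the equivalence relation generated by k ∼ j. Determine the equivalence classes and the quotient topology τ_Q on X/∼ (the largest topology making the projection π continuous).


X/∼ = {[j=k], [l]}; |τ_Q| = 2.

Equivalence classes: [j=k], [l].
Quotient map π: X → X/∼ sends j ↦ [j=k], k ↦ [j=k], l ↦ [l].
For each subset V ⊆ X/∼, compute π^{-1}(V) ⊆ X and check whether π^{-1}(V) ∈ τ. V is open in τ_Q iff π^{-1}(V) ∈ τ.
  V = {}: π^{-1}(V) = ∅ ∈ τ ✓.
  V = {[j=k]}: π^{-1}(V) = {j, k} ∉ τ ✗.
  V = {[l]}: π^{-1}(V) = {l} ∉ τ ✗.
  V = {[j=k], [l]}: π^{-1}(V) = {j, k, l} ∈ τ ✓.
Open sets in the quotient: τ_Q = {{}, {[j=k], [l]}} (2 elements).


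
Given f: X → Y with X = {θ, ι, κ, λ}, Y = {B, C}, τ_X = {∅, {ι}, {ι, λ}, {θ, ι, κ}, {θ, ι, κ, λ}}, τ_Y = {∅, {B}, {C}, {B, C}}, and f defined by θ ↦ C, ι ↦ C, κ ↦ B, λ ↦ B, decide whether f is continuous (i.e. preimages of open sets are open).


f is NOT continuous.

Compute f^{-1}(U) for each U ∈ τ_Y:
  U = ∅: f^{-1}(U) = ∅ ∈ τ_X ✓.
  U = {B}: f^{-1}(U) = {κ, λ} ∉ τ_X ✗.
  U = {C}: f^{-1}(U) = {θ, ι} ∉ τ_X ✗.
  U = {B, C}: f^{-1}(U) = {θ, ι, κ, λ} ∈ τ_X ✓.
Found U = {B} with f^{-1}(U) = {κ, λ} not in τ_X. Therefore f is NOT continuous.


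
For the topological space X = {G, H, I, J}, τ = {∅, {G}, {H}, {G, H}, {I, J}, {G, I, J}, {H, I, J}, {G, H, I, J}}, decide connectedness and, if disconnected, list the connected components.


(X, τ) is disconnected; components = [{G}, {H}, {I, J}].

Find clopen sets (U ∈ τ with X ∖ U ∈ τ):
  U = ∅, X ∖ U = {G, H, I, J} — both open, so U is clopen.
  U = {G}, X ∖ U = {H, I, J} — both open, so U is clopen.
  U = {H}, X ∖ U = {G, I, J} — both open, so U is clopen.
  U = {G, H}, X ∖ U = {I, J} — both open, so U is clopen.
  U = {I, J}, X ∖ U = {G, H} — both open, so U is clopen.
  U = {G, I, J}, X ∖ U = {H} — both open, so U is clopen.
  U = {H, I, J}, X ∖ U = {G} — both open, so U is clopen.
  U = {G, H, I, J}, X ∖ U = ∅ — both open, so U is clopen.
Nontrivial clopen(s) exist: e.g. {I, J}. So (X, τ) is disconnected.
Compute connected components by grouping points that agree on all clopens:
  component: {G}
  component: {H}
  component: {I, J}


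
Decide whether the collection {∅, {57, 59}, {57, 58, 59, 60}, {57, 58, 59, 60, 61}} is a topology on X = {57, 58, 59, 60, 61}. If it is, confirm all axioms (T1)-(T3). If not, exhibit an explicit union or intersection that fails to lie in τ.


τ IS a topology on X.

Axiom (T1): ∅ ∈ τ? Yes; X ∈ τ? Yes.
Axiom (T2/T3): check pairwise unions and intersections of members of τ.
All pairwise intersections and unions checked — each lies in τ. Therefore τ satisfies (T1), (T2), (T3): it IS a topology on X.


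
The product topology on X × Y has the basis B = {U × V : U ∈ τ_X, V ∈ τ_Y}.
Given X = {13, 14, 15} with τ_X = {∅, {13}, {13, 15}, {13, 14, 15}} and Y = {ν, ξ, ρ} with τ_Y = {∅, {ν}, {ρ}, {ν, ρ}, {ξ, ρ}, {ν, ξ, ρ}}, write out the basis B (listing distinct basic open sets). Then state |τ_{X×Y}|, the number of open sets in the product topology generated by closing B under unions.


Basis B = {∅ × ∅, {13} × {ν}, {13} × {ρ}, {13} × {ν, ρ}, {13, 15} × {ν}, {13} × {ξ, ρ}, {13, 15} × {ρ}, {13} × {ν, ξ, ρ}, {13, 14, 15} × {ν}, {13, 14, 15} × {ρ}, {13, 15} × {ν, ρ}, {13, 15} × {ξ, ρ}, {13, 15} × {ν, ξ, ρ}, {13, 14, 15} × {ν, ρ}, {13, 14, 15} × {ξ, ρ}, {13, 14, 15} × {ν, ξ, ρ}}; |τ_{X×Y}| = 40.

Enumerate products U × V with U ∈ τ_X, V ∈ τ_Y (deduplicated):
  ∅ × ∅ = {} (∅)
  {13} × {ν} = {(13,ν)}
  {13} × {ρ} = {(13,ρ)}
  {13} × {ν, ρ} = {(13,ν), (13,ρ)}
  {13, 15} × {ν} = {(13,ν), (15,ν)}
  {13} × {ξ, ρ} = {(13,ξ), (13,ρ)}
  {13, 15} × {ρ} = {(13,ρ), (15,ρ)}
  {13} × {ν, ξ, ρ} = {(13,ν), (13,ξ), (13,ρ)}
  {13, 14, 15} × {ν} = {(13,ν), (14,ν), (15,ν)}
  {13, 14, 15} × {ρ} = {(13,ρ), (14,ρ), (15,ρ)}
  {13, 15} × {ν, ρ} = {(13,ν), (13,ρ), (15,ν), (15,ρ)}
  {13, 15} × {ξ, ρ} = {(13,ξ), (13,ρ), (15,ξ), (15,ρ)}
  {13, 15} × {ν, ξ, ρ} = {(13,ν), (13,ξ), (13,ρ), (15,ν), (15,ξ), (15,ρ)}
  {13, 14, 15} × {ν, ρ} = {(13,ν), (13,ρ), (14,ν), (14,ρ), (15,ν), (15,ρ)}
  {13, 14, 15} × {ξ, ρ} = {(13,ξ), (13,ρ), (14,ξ), (14,ρ), (15,ξ), (15,ρ)}
  {13, 14, 15} × {ν, ξ, ρ} = {(13,ν), (13,ξ), (13,ρ), (14,ν), (14,ξ), (14,ρ), (15,ν), (15,ξ), (15,ρ)}
These 16 distinct sets form the basis B.
Close under arbitrary unions to get τ_{X×Y}; counting gives |τ_{X×Y}| = 40.


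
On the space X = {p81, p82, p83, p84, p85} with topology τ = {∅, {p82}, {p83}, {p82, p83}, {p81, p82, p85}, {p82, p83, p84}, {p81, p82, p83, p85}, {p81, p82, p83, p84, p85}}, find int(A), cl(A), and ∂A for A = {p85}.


int(A) = ∅, cl(A) = {p81, p85}, ∂A = {p81, p85}.

Closed sets in (X, τ) are complements of opens:
  closed(X, τ) = {∅, {p84}, {p81, p85}, {p83, p84}, {p81, p84, p85}, {p81, p82, p84, p85}, {p81, p83, p84, p85}, {p81, p82, p83, p84, p85}}.
int(A) = ⋃ {U ∈ τ : U ⊆ A}. Opens contained in A: ∅.
Taking the union of these: int(A) = ∅.
cl(A) = ⋂ {C closed : A ⊆ C}. Closed sets containing A: {p81, p85}, {p81, p84, p85}, {p81, p82, p84, p85}, {p81, p83, p84, p85}, {p81, p82, p83, p84, p85}.
Intersecting these: cl(A) = {p81, p85}.
∂A = cl(A) ∖ int(A) = {p81, p85} ∖ ∅ = {p81, p85}.


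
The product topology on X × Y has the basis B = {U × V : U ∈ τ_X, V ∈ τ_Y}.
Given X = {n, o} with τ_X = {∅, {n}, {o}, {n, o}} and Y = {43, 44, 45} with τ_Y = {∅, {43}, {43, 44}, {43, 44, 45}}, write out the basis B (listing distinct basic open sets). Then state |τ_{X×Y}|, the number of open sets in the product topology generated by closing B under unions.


Basis B = {∅ × ∅, {n} × {43}, {o} × {43}, {n} × {43, 44}, {n, o} × {43}, {o} × {43, 44}, {n} × {43, 44, 45}, {o} × {43, 44, 45}, {n, o} × {43, 44}, {n, o} × {43, 44, 45}}; |τ_{X×Y}| = 16.

Enumerate products U × V with U ∈ τ_X, V ∈ τ_Y (deduplicated):
  ∅ × ∅ = {} (∅)
  {n} × {43} = {(n,43)}
  {o} × {43} = {(o,43)}
  {n} × {43, 44} = {(n,43), (n,44)}
  {n, o} × {43} = {(n,43), (o,43)}
  {o} × {43, 44} = {(o,43), (o,44)}
  {n} × {43, 44, 45} = {(n,43), (n,44), (n,45)}
  {o} × {43, 44, 45} = {(o,43), (o,44), (o,45)}
  {n, o} × {43, 44} = {(n,43), (n,44), (o,43), (o,44)}
  {n, o} × {43, 44, 45} = {(n,43), (n,44), (n,45), (o,43), (o,44), (o,45)}
These 10 distinct sets form the basis B.
Close under arbitrary unions to get τ_{X×Y}; counting gives |τ_{X×Y}| = 16.


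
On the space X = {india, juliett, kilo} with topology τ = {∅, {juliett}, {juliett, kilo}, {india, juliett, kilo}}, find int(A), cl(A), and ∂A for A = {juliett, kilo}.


int(A) = {juliett, kilo}, cl(A) = {india, juliett, kilo}, ∂A = {india}.

Closed sets in (X, τ) are complements of opens:
  closed(X, τ) = {∅, {india}, {india, kilo}, {india, juliett, kilo}}.
int(A) = ⋃ {U ∈ τ : U ⊆ A}. Opens contained in A: ∅, {juliett}, {juliett, kilo}.
Taking the union of these: int(A) = {juliett, kilo}.
cl(A) = ⋂ {C closed : A ⊆ C}. Closed sets containing A: {india, juliett, kilo}.
Intersecting these: cl(A) = {india, juliett, kilo}.
∂A = cl(A) ∖ int(A) = {india, juliett, kilo} ∖ {juliett, kilo} = {india}.


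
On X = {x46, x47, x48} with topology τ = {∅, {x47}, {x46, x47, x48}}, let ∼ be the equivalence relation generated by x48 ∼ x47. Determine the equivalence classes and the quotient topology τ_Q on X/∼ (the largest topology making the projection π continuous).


X/∼ = {[x46], [x47=x48]}; |τ_Q| = 2.

Equivalence classes: [x46], [x47=x48].
Quotient map π: X → X/∼ sends x46 ↦ [x46], x47 ↦ [x47=x48], x48 ↦ [x47=x48].
For each subset V ⊆ X/∼, compute π^{-1}(V) ⊆ X and check whether π^{-1}(V) ∈ τ. V is open in τ_Q iff π^{-1}(V) ∈ τ.
  V = {}: π^{-1}(V) = ∅ ∈ τ ✓.
  V = {[x46]}: π^{-1}(V) = {x46} ∉ τ ✗.
  V = {[x47=x48]}: π^{-1}(V) = {x47, x48} ∉ τ ✗.
  V = {[x46], [x47=x48]}: π^{-1}(V) = {x46, x47, x48} ∈ τ ✓.
Open sets in the quotient: τ_Q = {{}, {[x46], [x47=x48]}} (2 elements).


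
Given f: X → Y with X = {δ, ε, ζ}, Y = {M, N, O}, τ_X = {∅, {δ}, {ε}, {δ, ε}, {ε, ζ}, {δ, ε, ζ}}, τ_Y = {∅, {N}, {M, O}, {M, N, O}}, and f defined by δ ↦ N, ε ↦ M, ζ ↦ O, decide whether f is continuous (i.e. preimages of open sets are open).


f IS continuous.

Compute f^{-1}(U) for each U ∈ τ_Y:
  U = ∅: f^{-1}(U) = ∅ ∈ τ_X ✓.
  U = {N}: f^{-1}(U) = {δ} ∈ τ_X ✓.
  U = {M, O}: f^{-1}(U) = {ε, ζ} ∈ τ_X ✓.
  U = {M, N, O}: f^{-1}(U) = {δ, ε, ζ} ∈ τ_X ✓.
Every preimage lies in τ_X, so f IS continuous.


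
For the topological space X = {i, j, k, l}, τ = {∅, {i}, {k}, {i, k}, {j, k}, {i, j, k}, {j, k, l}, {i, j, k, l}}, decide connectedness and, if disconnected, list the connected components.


(X, τ) is disconnected; components = [{i}, {j, k, l}].

Find clopen sets (U ∈ τ with X ∖ U ∈ τ):
  U = ∅, X ∖ U = {i, j, k, l} — both open, so U is clopen.
  U = {i}, X ∖ U = {j, k, l} — both open, so U is clopen.
  U = {j, k, l}, X ∖ U = {i} — both open, so U is clopen.
  U = {i, j, k, l}, X ∖ U = ∅ — both open, so U is clopen.
Nontrivial clopen(s) exist: e.g. {i}. So (X, τ) is disconnected.
Compute connected components by grouping points that agree on all clopens:
  component: {i}
  component: {j, k, l}


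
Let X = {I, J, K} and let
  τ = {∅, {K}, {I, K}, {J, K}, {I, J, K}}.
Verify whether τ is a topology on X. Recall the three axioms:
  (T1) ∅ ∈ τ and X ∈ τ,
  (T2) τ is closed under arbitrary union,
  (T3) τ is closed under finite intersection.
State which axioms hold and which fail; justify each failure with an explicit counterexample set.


τ IS a topology on X.

Axiom (T1): ∅ ∈ τ? Yes; X ∈ τ? Yes.
Axiom (T2/T3): check pairwise unions and intersections of members of τ.
All pairwise intersections and unions checked — each lies in τ. Therefore τ satisfies (T1), (T2), (T3): it IS a topology on X.


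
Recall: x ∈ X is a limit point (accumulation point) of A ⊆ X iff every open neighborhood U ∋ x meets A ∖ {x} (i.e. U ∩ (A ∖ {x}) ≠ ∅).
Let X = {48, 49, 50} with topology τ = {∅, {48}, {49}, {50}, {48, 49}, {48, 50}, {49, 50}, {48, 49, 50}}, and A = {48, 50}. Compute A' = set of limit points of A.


A' = ∅

For each x ∈ X, list the open sets U ∈ τ with x ∈ U, then check whether U ∩ (A ∖ {x}) ≠ ∅ for every such U.
  x = 48: open {48} ∋ x has {48} ∩ (A ∖ {48}) = ∅, so x is NOT a limit point.
  x = 49: open {49} ∋ x has {49} ∩ (A ∖ {49}) = ∅, so x is NOT a limit point.
  x = 50: open {50} ∋ x has {50} ∩ (A ∖ {50}) = ∅, so x is NOT a limit point.
Collecting: A' = ∅.


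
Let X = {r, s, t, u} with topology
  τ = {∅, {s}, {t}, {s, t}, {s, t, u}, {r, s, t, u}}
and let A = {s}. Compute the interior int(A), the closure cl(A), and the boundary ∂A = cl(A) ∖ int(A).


int(A) = {s}, cl(A) = {r, s, u}, ∂A = {r, u}.

Closed sets in (X, τ) are complements of opens:
  closed(X, τ) = {∅, {r}, {r, u}, {r, s, u}, {r, t, u}, {r, s, t, u}}.
int(A) = ⋃ {U ∈ τ : U ⊆ A}. Opens contained in A: ∅, {s}.
Taking the union of these: int(A) = {s}.
cl(A) = ⋂ {C closed : A ⊆ C}. Closed sets containing A: {r, s, u}, {r, s, t, u}.
Intersecting these: cl(A) = {r, s, u}.
∂A = cl(A) ∖ int(A) = {r, s, u} ∖ {s} = {r, u}.


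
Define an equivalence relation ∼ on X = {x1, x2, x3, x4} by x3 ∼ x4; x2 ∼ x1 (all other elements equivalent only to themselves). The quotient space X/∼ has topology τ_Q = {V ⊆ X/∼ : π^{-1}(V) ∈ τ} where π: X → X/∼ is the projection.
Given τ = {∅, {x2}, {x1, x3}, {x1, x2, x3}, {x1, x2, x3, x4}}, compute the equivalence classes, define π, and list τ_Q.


X/∼ = {[x1=x2], [x3=x4]}; |τ_Q| = 2.

Equivalence classes: [x1=x2], [x3=x4].
Quotient map π: X → X/∼ sends x1 ↦ [x1=x2], x2 ↦ [x1=x2], x3 ↦ [x3=x4], x4 ↦ [x3=x4].
For each subset V ⊆ X/∼, compute π^{-1}(V) ⊆ X and check whether π^{-1}(V) ∈ τ. V is open in τ_Q iff π^{-1}(V) ∈ τ.
  V = {}: π^{-1}(V) = ∅ ∈ τ ✓.
  V = {[x1=x2]}: π^{-1}(V) = {x1, x2} ∉ τ ✗.
  V = {[x3=x4]}: π^{-1}(V) = {x3, x4} ∉ τ ✗.
  V = {[x1=x2], [x3=x4]}: π^{-1}(V) = {x1, x2, x3, x4} ∈ τ ✓.
Open sets in the quotient: τ_Q = {{}, {[x1=x2], [x3=x4]}} (2 elements).


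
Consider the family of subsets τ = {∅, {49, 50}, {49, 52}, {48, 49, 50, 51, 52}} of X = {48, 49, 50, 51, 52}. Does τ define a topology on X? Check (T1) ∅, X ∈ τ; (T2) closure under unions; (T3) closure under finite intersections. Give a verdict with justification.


τ is NOT a topology on X.

Axiom (T1): ∅ ∈ τ? Yes; X ∈ τ? Yes.
Axiom (T2/T3): check pairwise unions and intersections of members of τ.
Counterexample for (T3): {49, 50} ∩ {49, 52} = {49} ∉ τ. Therefore τ is NOT a topology.


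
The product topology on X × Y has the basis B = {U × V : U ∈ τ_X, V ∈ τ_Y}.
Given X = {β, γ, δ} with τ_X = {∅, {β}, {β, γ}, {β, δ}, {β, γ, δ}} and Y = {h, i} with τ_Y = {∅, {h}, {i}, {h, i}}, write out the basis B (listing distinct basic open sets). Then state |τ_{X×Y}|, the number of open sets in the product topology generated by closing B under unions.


Basis B = {∅ × ∅, {β} × {h}, {β} × {i}, {β} × {h, i}, {β, γ} × {h}, {β, δ} × {h}, {β, γ} × {i}, {β, δ} × {i}, {β, γ, δ} × {h}, {β, γ, δ} × {i}, {β, γ} × {h, i}, {β, δ} × {h, i}, {β, γ, δ} × {h, i}}; |τ_{X×Y}| = 25.

Enumerate products U × V with U ∈ τ_X, V ∈ τ_Y (deduplicated):
  ∅ × ∅ = {} (∅)
  {β} × {h} = {(β,h)}
  {β} × {i} = {(β,i)}
  {β} × {h, i} = {(β,h), (β,i)}
  {β, γ} × {h} = {(β,h), (γ,h)}
  {β, δ} × {h} = {(β,h), (δ,h)}
  {β, γ} × {i} = {(β,i), (γ,i)}
  {β, δ} × {i} = {(β,i), (δ,i)}
  {β, γ, δ} × {h} = {(β,h), (γ,h), (δ,h)}
  {β, γ, δ} × {i} = {(β,i), (γ,i), (δ,i)}
  {β, γ} × {h, i} = {(β,h), (β,i), (γ,h), (γ,i)}
  {β, δ} × {h, i} = {(β,h), (β,i), (δ,h), (δ,i)}
  {β, γ, δ} × {h, i} = {(β,h), (β,i), (γ,h), (γ,i), (δ,h), (δ,i)}
These 13 distinct sets form the basis B.
Close under arbitrary unions to get τ_{X×Y}; counting gives |τ_{X×Y}| = 25.


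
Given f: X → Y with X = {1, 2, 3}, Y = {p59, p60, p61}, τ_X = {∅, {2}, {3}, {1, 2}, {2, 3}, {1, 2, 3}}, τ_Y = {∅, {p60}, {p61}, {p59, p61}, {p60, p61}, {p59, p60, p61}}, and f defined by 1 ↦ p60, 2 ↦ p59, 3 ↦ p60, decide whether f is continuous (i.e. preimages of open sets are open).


f is NOT continuous.

Compute f^{-1}(U) for each U ∈ τ_Y:
  U = ∅: f^{-1}(U) = ∅ ∈ τ_X ✓.
  U = {p60}: f^{-1}(U) = {1, 3} ∉ τ_X ✗.
  U = {p61}: f^{-1}(U) = ∅ ∈ τ_X ✓.
  U = {p59, p61}: f^{-1}(U) = {2} ∈ τ_X ✓.
  U = {p60, p61}: f^{-1}(U) = {1, 3} ∉ τ_X ✗.
  U = {p59, p60, p61}: f^{-1}(U) = {1, 2, 3} ∈ τ_X ✓.
Found U = {p60} with f^{-1}(U) = {1, 3} not in τ_X. Therefore f is NOT continuous.


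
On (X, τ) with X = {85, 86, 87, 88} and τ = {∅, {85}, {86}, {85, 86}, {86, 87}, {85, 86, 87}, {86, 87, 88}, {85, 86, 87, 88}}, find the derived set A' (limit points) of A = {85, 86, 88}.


A' = {87, 88}

For each x ∈ X, list the open sets U ∈ τ with x ∈ U, then check whether U ∩ (A ∖ {x}) ≠ ∅ for every such U.
  x = 85: open {85} ∋ x has {85} ∩ (A ∖ {85}) = ∅, so x is NOT a limit point.
  x = 86: open {86} ∋ x has {86} ∩ (A ∖ {86}) = ∅, so x is NOT a limit point.
  x = 87: opens ∋ x are {86, 87}, {85, 86, 87}, {86, 87, 88}, {85, 86, 87, 88}; each meets A ∖ {87}, so x IS a limit point.
  x = 88: opens ∋ x are {86, 87, 88}, {85, 86, 87, 88}; each meets A ∖ {88}, so x IS a limit point.
Collecting: A' = {87, 88}.


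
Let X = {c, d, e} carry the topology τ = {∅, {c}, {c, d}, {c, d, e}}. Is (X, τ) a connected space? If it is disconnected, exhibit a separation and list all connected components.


(X, τ) is connected.

Find clopen sets (U ∈ τ with X ∖ U ∈ τ):
  U = ∅, X ∖ U = {c, d, e} — both open, so U is clopen.
  U = {c, d, e}, X ∖ U = ∅ — both open, so U is clopen.
Only trivial clopens (∅ and X) exist, so (X, τ) is connected.
Compute connected components by grouping points that agree on all clopens:
  component: {c, d, e}


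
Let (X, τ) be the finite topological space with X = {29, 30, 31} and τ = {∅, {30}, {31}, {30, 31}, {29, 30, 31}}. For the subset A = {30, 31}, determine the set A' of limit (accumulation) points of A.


A' = {29}

For each x ∈ X, list the open sets U ∈ τ with x ∈ U, then check whether U ∩ (A ∖ {x}) ≠ ∅ for every such U.
  x = 29: opens ∋ x are {29, 30, 31}; each meets A ∖ {29}, so x IS a limit point.
  x = 30: open {30} ∋ x has {30} ∩ (A ∖ {30}) = ∅, so x is NOT a limit point.
  x = 31: open {31} ∋ x has {31} ∩ (A ∖ {31}) = ∅, so x is NOT a limit point.
Collecting: A' = {29}.


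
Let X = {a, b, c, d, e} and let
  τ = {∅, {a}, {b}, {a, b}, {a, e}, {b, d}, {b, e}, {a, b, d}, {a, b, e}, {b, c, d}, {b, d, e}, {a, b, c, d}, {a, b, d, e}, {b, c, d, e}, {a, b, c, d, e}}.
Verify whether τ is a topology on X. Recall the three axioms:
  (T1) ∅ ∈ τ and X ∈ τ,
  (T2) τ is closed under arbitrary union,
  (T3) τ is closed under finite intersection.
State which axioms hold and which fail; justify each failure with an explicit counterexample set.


τ is NOT a topology on X.

Axiom (T1): ∅ ∈ τ? Yes; X ∈ τ? Yes.
Axiom (T2/T3): check pairwise unions and intersections of members of τ.
Counterexample for (T3): {a, e} ∩ {b, e} = {e} ∉ τ. Therefore τ is NOT a topology.


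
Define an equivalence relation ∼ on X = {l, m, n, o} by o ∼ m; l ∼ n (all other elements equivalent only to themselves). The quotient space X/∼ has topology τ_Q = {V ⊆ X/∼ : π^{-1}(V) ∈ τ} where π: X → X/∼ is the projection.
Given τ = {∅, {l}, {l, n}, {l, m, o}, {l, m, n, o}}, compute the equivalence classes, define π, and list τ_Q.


X/∼ = {[l=n], [m=o]}; |τ_Q| = 3.

Equivalence classes: [l=n], [m=o].
Quotient map π: X → X/∼ sends l ↦ [l=n], m ↦ [m=o], n ↦ [l=n], o ↦ [m=o].
For each subset V ⊆ X/∼, compute π^{-1}(V) ⊆ X and check whether π^{-1}(V) ∈ τ. V is open in τ_Q iff π^{-1}(V) ∈ τ.
  V = {}: π^{-1}(V) = ∅ ∈ τ ✓.
  V = {[l=n]}: π^{-1}(V) = {l, n} ∈ τ ✓.
  V = {[m=o]}: π^{-1}(V) = {m, o} ∉ τ ✗.
  V = {[l=n], [m=o]}: π^{-1}(V) = {l, m, n, o} ∈ τ ✓.
Open sets in the quotient: τ_Q = {{}, {[l=n]}, {[l=n], [m=o]}} (3 elements).


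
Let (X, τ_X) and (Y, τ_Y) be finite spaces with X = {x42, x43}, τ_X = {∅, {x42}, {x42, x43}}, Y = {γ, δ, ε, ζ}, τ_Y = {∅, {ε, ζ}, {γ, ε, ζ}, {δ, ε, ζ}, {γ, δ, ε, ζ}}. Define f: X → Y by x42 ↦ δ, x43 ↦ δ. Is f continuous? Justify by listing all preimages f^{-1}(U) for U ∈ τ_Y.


f IS continuous.

Compute f^{-1}(U) for each U ∈ τ_Y:
  U = ∅: f^{-1}(U) = ∅ ∈ τ_X ✓.
  U = {ε, ζ}: f^{-1}(U) = ∅ ∈ τ_X ✓.
  U = {γ, ε, ζ}: f^{-1}(U) = ∅ ∈ τ_X ✓.
  U = {δ, ε, ζ}: f^{-1}(U) = {x42, x43} ∈ τ_X ✓.
  U = {γ, δ, ε, ζ}: f^{-1}(U) = {x42, x43} ∈ τ_X ✓.
Every preimage lies in τ_X, so f IS continuous.


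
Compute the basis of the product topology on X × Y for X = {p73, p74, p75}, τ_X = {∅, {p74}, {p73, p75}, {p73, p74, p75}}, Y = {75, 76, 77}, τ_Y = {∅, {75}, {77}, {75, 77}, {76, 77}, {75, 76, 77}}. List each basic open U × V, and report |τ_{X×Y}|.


Basis B = {∅ × ∅, {p74} × {75}, {p74} × {77}, {p73, p75} × {75}, {p73, p75} × {77}, {p74} × {75, 77}, {p74} × {76, 77}, {p73, p74, p75} × {75}, {p73, p74, p75} × {77}, {p74} × {75, 76, 77}, {p73, p75} × {75, 77}, {p73, p75} × {76, 77}, {p73, p75} × {75, 76, 77}, {p73, p74, p75} × {75, 77}, {p73, p74, p75} × {76, 77}, {p73, p74, p75} × {75, 76, 77}}; |τ_{X×Y}| = 36.

Enumerate products U × V with U ∈ τ_X, V ∈ τ_Y (deduplicated):
  ∅ × ∅ = {} (∅)
  {p74} × {75} = {(p74,75)}
  {p74} × {77} = {(p74,77)}
  {p73, p75} × {75} = {(p73,75), (p75,75)}
  {p73, p75} × {77} = {(p73,77), (p75,77)}
  {p74} × {75, 77} = {(p74,75), (p74,77)}
  {p74} × {76, 77} = {(p74,76), (p74,77)}
  {p73, p74, p75} × {75} = {(p73,75), (p74,75), (p75,75)}
  {p73, p74, p75} × {77} = {(p73,77), (p74,77), (p75,77)}
  {p74} × {75, 76, 77} = {(p74,75), (p74,76), (p74,77)}
  {p73, p75} × {75, 77} = {(p73,75), (p73,77), (p75,75), (p75,77)}
  {p73, p75} × {76, 77} = {(p73,76), (p73,77), (p75,76), (p75,77)}
  {p73, p75} × {75, 76, 77} = {(p73,75), (p73,76), (p73,77), (p75,75), (p75,76), (p75,77)}
  {p73, p74, p75} × {75, 77} = {(p73,75), (p73,77), (p74,75), (p74,77), (p75,75), (p75,77)}
  {p73, p74, p75} × {76, 77} = {(p73,76), (p73,77), (p74,76), (p74,77), (p75,76), (p75,77)}
  {p73, p74, p75} × {75, 76, 77} = {(p73,75), (p73,76), (p73,77), (p74,75), (p74,76), (p74,77), (p75,75), (p75,76), (p75,77)}
These 16 distinct sets form the basis B.
Close under arbitrary unions to get τ_{X×Y}; counting gives |τ_{X×Y}| = 36.


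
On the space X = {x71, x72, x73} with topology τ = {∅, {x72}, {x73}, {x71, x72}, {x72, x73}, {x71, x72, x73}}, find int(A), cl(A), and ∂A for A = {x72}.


int(A) = {x72}, cl(A) = {x71, x72}, ∂A = {x71}.

Closed sets in (X, τ) are complements of opens:
  closed(X, τ) = {∅, {x71}, {x73}, {x71, x72}, {x71, x73}, {x71, x72, x73}}.
int(A) = ⋃ {U ∈ τ : U ⊆ A}. Opens contained in A: ∅, {x72}.
Taking the union of these: int(A) = {x72}.
cl(A) = ⋂ {C closed : A ⊆ C}. Closed sets containing A: {x71, x72}, {x71, x72, x73}.
Intersecting these: cl(A) = {x71, x72}.
∂A = cl(A) ∖ int(A) = {x71, x72} ∖ {x72} = {x71}.


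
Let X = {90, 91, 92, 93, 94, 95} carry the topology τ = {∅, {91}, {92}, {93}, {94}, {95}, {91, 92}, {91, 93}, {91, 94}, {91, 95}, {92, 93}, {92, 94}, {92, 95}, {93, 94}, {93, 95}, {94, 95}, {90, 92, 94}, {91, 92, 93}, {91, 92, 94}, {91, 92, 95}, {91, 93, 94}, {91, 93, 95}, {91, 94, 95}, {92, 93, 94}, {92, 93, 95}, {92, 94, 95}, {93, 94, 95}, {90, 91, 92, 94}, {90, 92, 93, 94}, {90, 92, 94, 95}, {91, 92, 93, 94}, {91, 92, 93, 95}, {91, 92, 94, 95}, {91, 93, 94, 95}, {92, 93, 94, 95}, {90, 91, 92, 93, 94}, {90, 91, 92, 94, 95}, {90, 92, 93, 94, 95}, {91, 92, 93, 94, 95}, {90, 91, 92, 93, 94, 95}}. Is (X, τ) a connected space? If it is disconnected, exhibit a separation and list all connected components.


(X, τ) is disconnected; components = [{91}, {93}, {95}, {90, 92, 94}].

Find clopen sets (U ∈ τ with X ∖ U ∈ τ):
  U = ∅, X ∖ U = {90, 91, 92, 93, 94, 95} — both open, so U is clopen.
  U = {91}, X ∖ U = {90, 92, 93, 94, 95} — both open, so U is clopen.
  U = {93}, X ∖ U = {90, 91, 92, 94, 95} — both open, so U is clopen.
  U = {95}, X ∖ U = {90, 91, 92, 93, 94} — both open, so U is clopen.
  U = {91, 93}, X ∖ U = {90, 92, 94, 95} — both open, so U is clopen.
  U = {91, 95}, X ∖ U = {90, 92, 93, 94} — both open, so U is clopen.
  U = {93, 95}, X ∖ U = {90, 91, 92, 94} — both open, so U is clopen.
  U = {90, 92, 94}, X ∖ U = {91, 93, 95} — both open, so U is clopen.
  U = {91, 93, 95}, X ∖ U = {90, 92, 94} — both open, so U is clopen.
  U = {90, 91, 92, 94}, X ∖ U = {93, 95} — both open, so U is clopen.
  U = {90, 92, 93, 94}, X ∖ U = {91, 95} — both open, so U is clopen.
  U = {90, 92, 94, 95}, X ∖ U = {91, 93} — both open, so U is clopen.
  U = {90, 91, 92, 93, 94}, X ∖ U = {95} — both open, so U is clopen.
  U = {90, 91, 92, 94, 95}, X ∖ U = {93} — both open, so U is clopen.
  U = {90, 92, 93, 94, 95}, X ∖ U = {91} — both open, so U is clopen.
  U = {90, 91, 92, 93, 94, 95}, X ∖ U = ∅ — both open, so U is clopen.
Nontrivial clopen(s) exist: e.g. {91}. So (X, τ) is disconnected.
Compute connected components by grouping points that agree on all clopens:
  component: {91}
  component: {93}
  component: {95}
  component: {90, 92, 94}


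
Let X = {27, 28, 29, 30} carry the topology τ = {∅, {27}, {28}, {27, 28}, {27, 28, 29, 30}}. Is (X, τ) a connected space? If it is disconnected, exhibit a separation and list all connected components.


(X, τ) is connected.

Find clopen sets (U ∈ τ with X ∖ U ∈ τ):
  U = ∅, X ∖ U = {27, 28, 29, 30} — both open, so U is clopen.
  U = {27, 28, 29, 30}, X ∖ U = ∅ — both open, so U is clopen.
Only trivial clopens (∅ and X) exist, so (X, τ) is connected.
Compute connected components by grouping points that agree on all clopens:
  component: {27, 28, 29, 30}


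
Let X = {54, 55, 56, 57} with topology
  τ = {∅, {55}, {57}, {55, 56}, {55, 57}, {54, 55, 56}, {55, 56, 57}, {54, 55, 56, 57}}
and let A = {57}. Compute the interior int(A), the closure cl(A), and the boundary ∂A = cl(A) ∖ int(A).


int(A) = {57}, cl(A) = {57}, ∂A = ∅.

Closed sets in (X, τ) are complements of opens:
  closed(X, τ) = {∅, {54}, {57}, {54, 56}, {54, 57}, {54, 55, 56}, {54, 56, 57}, {54, 55, 56, 57}}.
int(A) = ⋃ {U ∈ τ : U ⊆ A}. Opens contained in A: ∅, {57}.
Taking the union of these: int(A) = {57}.
cl(A) = ⋂ {C closed : A ⊆ C}. Closed sets containing A: {57}, {54, 57}, {54, 56, 57}, {54, 55, 56, 57}.
Intersecting these: cl(A) = {57}.
∂A = cl(A) ∖ int(A) = {57} ∖ {57} = ∅.


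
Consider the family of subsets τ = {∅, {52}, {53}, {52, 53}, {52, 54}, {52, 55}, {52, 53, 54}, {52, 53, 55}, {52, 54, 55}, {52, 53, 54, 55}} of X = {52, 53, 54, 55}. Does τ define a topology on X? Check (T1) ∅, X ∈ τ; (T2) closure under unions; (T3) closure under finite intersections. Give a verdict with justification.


τ IS a topology on X.

Axiom (T1): ∅ ∈ τ? Yes; X ∈ τ? Yes.
Axiom (T2/T3): check pairwise unions and intersections of members of τ.
All pairwise intersections and unions checked — each lies in τ. Therefore τ satisfies (T1), (T2), (T3): it IS a topology on X.


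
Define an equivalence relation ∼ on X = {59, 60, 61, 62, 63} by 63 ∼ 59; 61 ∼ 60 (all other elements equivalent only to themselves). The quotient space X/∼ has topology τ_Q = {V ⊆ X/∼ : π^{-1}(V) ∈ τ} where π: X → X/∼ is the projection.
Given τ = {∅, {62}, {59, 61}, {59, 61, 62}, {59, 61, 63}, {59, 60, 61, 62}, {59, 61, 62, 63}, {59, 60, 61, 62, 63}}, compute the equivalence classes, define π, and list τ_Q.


X/∼ = {[59=63], [60=61], [62]}; |τ_Q| = 3.

Equivalence classes: [59=63], [60=61], [62].
Quotient map π: X → X/∼ sends 59 ↦ [59=63], 60 ↦ [60=61], 61 ↦ [60=61], 62 ↦ [62], 63 ↦ [59=63].
For each subset V ⊆ X/∼, compute π^{-1}(V) ⊆ X and check whether π^{-1}(V) ∈ τ. V is open in τ_Q iff π^{-1}(V) ∈ τ.
  V = {}: π^{-1}(V) = ∅ ∈ τ ✓.
  V = {[59=63]}: π^{-1}(V) = {59, 63} ∉ τ ✗.
  V = {[60=61]}: π^{-1}(V) = {60, 61} ∉ τ ✗.
  V = {[59=63], [60=61]}: π^{-1}(V) = {59, 60, 61, 63} ∉ τ ✗.
  V = {[62]}: π^{-1}(V) = {62} ∈ τ ✓.
  V = {[59=63], [62]}: π^{-1}(V) = {59, 62, 63} ∉ τ ✗.
  V = {[60=61], [62]}: π^{-1}(V) = {60, 61, 62} ∉ τ ✗.
  V = {[59=63], [60=61], [62]}: π^{-1}(V) = {59, 60, 61, 62, 63} ∈ τ ✓.
Open sets in the quotient: τ_Q = {{}, {[62]}, {[59=63], [60=61], [62]}} (3 elements).


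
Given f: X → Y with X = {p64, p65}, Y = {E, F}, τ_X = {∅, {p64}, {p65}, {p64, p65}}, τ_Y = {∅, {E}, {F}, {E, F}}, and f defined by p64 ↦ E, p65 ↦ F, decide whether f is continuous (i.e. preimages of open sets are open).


f IS continuous.

Compute f^{-1}(U) for each U ∈ τ_Y:
  U = ∅: f^{-1}(U) = ∅ ∈ τ_X ✓.
  U = {E}: f^{-1}(U) = {p64} ∈ τ_X ✓.
  U = {F}: f^{-1}(U) = {p65} ∈ τ_X ✓.
  U = {E, F}: f^{-1}(U) = {p64, p65} ∈ τ_X ✓.
Every preimage lies in τ_X, so f IS continuous.


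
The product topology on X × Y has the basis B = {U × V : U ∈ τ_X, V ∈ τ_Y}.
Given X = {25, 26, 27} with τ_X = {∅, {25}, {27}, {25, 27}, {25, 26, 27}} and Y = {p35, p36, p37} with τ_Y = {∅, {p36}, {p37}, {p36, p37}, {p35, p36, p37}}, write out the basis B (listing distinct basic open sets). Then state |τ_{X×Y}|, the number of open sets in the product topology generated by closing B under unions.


Basis B = {∅ × ∅, {25} × {p36}, {25} × {p37}, {27} × {p36}, {27} × {p37}, {25} × {p36, p37}, {25, 27} × {p36}, {25, 27} × {p37}, {27} × {p36, p37}, {25} × {p35, p36, p37}, {25, 26, 27} × {p36}, {25, 26, 27} × {p37}, {27} × {p35, p36, p37}, {25, 27} × {p36, p37}, {25, 27} × {p35, p36, p37}, {25, 26, 27} × {p36, p37}, {25, 26, 27} × {p35, p36, p37}}; |τ_{X×Y}| = 48.

Enumerate products U × V with U ∈ τ_X, V ∈ τ_Y (deduplicated):
  ∅ × ∅ = {} (∅)
  {25} × {p36} = {(25,p36)}
  {25} × {p37} = {(25,p37)}
  {27} × {p36} = {(27,p36)}
  {27} × {p37} = {(27,p37)}
  {25} × {p36, p37} = {(25,p36), (25,p37)}
  {25, 27} × {p36} = {(25,p36), (27,p36)}
  {25, 27} × {p37} = {(25,p37), (27,p37)}
  {27} × {p36, p37} = {(27,p36), (27,p37)}
  {25} × {p35, p36, p37} = {(25,p35), (25,p36), (25,p37)}
  {25, 26, 27} × {p36} = {(25,p36), (26,p36), (27,p36)}
  {25, 26, 27} × {p37} = {(25,p37), (26,p37), (27,p37)}
  {27} × {p35, p36, p37} = {(27,p35), (27,p36), (27,p37)}
  {25, 27} × {p36, p37} = {(25,p36), (25,p37), (27,p36), (27,p37)}
  {25, 27} × {p35, p36, p37} = {(25,p35), (25,p36), (25,p37), (27,p35), (27,p36), (27,p37)}
  {25, 26, 27} × {p36, p37} = {(25,p36), (25,p37), (26,p36), (26,p37), (27,p36), (27,p37)}
  {25, 26, 27} × {p35, p36, p37} = {(25,p35), (25,p36), (25,p37), (26,p35), (26,p36), (26,p37), (27,p35), (27,p36), (27,p37)}
These 17 distinct sets form the basis B.
Close under arbitrary unions to get τ_{X×Y}; counting gives |τ_{X×Y}| = 48.


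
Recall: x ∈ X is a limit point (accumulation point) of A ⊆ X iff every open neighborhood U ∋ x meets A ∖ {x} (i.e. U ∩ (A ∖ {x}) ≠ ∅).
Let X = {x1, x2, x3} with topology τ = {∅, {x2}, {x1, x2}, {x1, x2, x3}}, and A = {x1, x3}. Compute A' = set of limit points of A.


A' = {x3}

For each x ∈ X, list the open sets U ∈ τ with x ∈ U, then check whether U ∩ (A ∖ {x}) ≠ ∅ for every such U.
  x = x1: open {x1, x2} ∋ x has {x1, x2} ∩ (A ∖ {x1}) = ∅, so x is NOT a limit point.
  x = x2: open {x2} ∋ x has {x2} ∩ (A ∖ {x2}) = ∅, so x is NOT a limit point.
  x = x3: opens ∋ x are {x1, x2, x3}; each meets A ∖ {x3}, so x IS a limit point.
Collecting: A' = {x3}.


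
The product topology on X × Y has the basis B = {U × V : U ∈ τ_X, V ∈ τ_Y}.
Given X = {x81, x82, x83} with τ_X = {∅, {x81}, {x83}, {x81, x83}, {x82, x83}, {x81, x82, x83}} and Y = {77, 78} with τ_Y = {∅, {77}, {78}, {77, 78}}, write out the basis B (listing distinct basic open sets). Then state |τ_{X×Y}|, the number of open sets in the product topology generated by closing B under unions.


Basis B = {∅ × ∅, {x81} × {77}, {x81} × {78}, {x83} × {77}, {x83} × {78}, {x81} × {77, 78}, {x81, x83} × {77}, {x81, x83} × {78}, {x82, x83} × {77}, {x82, x83} × {78}, {x83} × {77, 78}, {x81, x82, x83} × {77}, {x81, x82, x83} × {78}, {x81, x83} × {77, 78}, {x82, x83} × {77, 78}, {x81, x82, x83} × {77, 78}}; |τ_{X×Y}| = 36.

Enumerate products U × V with U ∈ τ_X, V ∈ τ_Y (deduplicated):
  ∅ × ∅ = {} (∅)
  {x81} × {77} = {(x81,77)}
  {x81} × {78} = {(x81,78)}
  {x83} × {77} = {(x83,77)}
  {x83} × {78} = {(x83,78)}
  {x81} × {77, 78} = {(x81,77), (x81,78)}
  {x81, x83} × {77} = {(x81,77), (x83,77)}
  {x81, x83} × {78} = {(x81,78), (x83,78)}
  {x82, x83} × {77} = {(x82,77), (x83,77)}
  {x82, x83} × {78} = {(x82,78), (x83,78)}
  {x83} × {77, 78} = {(x83,77), (x83,78)}
  {x81, x82, x83} × {77} = {(x81,77), (x82,77), (x83,77)}
  {x81, x82, x83} × {78} = {(x81,78), (x82,78), (x83,78)}
  {x81, x83} × {77, 78} = {(x81,77), (x81,78), (x83,77), (x83,78)}
  {x82, x83} × {77, 78} = {(x82,77), (x82,78), (x83,77), (x83,78)}
  {x81, x82, x83} × {77, 78} = {(x81,77), (x81,78), (x82,77), (x82,78), (x83,77), (x83,78)}
These 16 distinct sets form the basis B.
Close under arbitrary unions to get τ_{X×Y}; counting gives |τ_{X×Y}| = 36.


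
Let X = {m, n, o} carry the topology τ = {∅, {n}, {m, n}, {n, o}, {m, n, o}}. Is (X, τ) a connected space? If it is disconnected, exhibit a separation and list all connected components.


(X, τ) is connected.

Find clopen sets (U ∈ τ with X ∖ U ∈ τ):
  U = ∅, X ∖ U = {m, n, o} — both open, so U is clopen.
  U = {m, n, o}, X ∖ U = ∅ — both open, so U is clopen.
Only trivial clopens (∅ and X) exist, so (X, τ) is connected.
Compute connected components by grouping points that agree on all clopens:
  component: {m, n, o}


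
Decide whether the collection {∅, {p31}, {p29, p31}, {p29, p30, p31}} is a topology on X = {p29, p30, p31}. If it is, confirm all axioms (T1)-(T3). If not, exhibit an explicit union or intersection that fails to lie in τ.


τ IS a topology on X.

Axiom (T1): ∅ ∈ τ? Yes; X ∈ τ? Yes.
Axiom (T2/T3): check pairwise unions and intersections of members of τ.
All pairwise intersections and unions checked — each lies in τ. Therefore τ satisfies (T1), (T2), (T3): it IS a topology on X.


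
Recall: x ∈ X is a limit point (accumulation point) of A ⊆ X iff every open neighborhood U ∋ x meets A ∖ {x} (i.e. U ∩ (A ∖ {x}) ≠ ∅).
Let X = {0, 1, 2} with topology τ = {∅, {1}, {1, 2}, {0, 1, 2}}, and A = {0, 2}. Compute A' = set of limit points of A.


A' = {0}

For each x ∈ X, list the open sets U ∈ τ with x ∈ U, then check whether U ∩ (A ∖ {x}) ≠ ∅ for every such U.
  x = 0: opens ∋ x are {0, 1, 2}; each meets A ∖ {0}, so x IS a limit point.
  x = 1: open {1} ∋ x has {1} ∩ (A ∖ {1}) = ∅, so x is NOT a limit point.
  x = 2: open {1, 2} ∋ x has {1, 2} ∩ (A ∖ {2}) = ∅, so x is NOT a limit point.
Collecting: A' = {0}.


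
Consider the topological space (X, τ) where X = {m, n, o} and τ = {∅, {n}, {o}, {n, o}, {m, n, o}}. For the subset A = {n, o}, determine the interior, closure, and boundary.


int(A) = {n, o}, cl(A) = {m, n, o}, ∂A = {m}.

Closed sets in (X, τ) are complements of opens:
  closed(X, τ) = {∅, {m}, {m, n}, {m, o}, {m, n, o}}.
int(A) = ⋃ {U ∈ τ : U ⊆ A}. Opens contained in A: ∅, {n}, {o}, {n, o}.
Taking the union of these: int(A) = {n, o}.
cl(A) = ⋂ {C closed : A ⊆ C}. Closed sets containing A: {m, n, o}.
Intersecting these: cl(A) = {m, n, o}.
∂A = cl(A) ∖ int(A) = {m, n, o} ∖ {n, o} = {m}.


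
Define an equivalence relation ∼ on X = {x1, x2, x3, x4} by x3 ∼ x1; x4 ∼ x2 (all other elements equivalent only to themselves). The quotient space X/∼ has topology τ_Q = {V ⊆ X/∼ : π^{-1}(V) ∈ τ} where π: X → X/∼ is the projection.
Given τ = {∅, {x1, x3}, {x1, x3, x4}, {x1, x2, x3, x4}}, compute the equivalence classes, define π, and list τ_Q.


X/∼ = {[x1=x3], [x2=x4]}; |τ_Q| = 3.

Equivalence classes: [x1=x3], [x2=x4].
Quotient map π: X → X/∼ sends x1 ↦ [x1=x3], x2 ↦ [x2=x4], x3 ↦ [x1=x3], x4 ↦ [x2=x4].
For each subset V ⊆ X/∼, compute π^{-1}(V) ⊆ X and check whether π^{-1}(V) ∈ τ. V is open in τ_Q iff π^{-1}(V) ∈ τ.
  V = {}: π^{-1}(V) = ∅ ∈ τ ✓.
  V = {[x1=x3]}: π^{-1}(V) = {x1, x3} ∈ τ ✓.
  V = {[x2=x4]}: π^{-1}(V) = {x2, x4} ∉ τ ✗.
  V = {[x1=x3], [x2=x4]}: π^{-1}(V) = {x1, x2, x3, x4} ∈ τ ✓.
Open sets in the quotient: τ_Q = {{}, {[x1=x3]}, {[x1=x3], [x2=x4]}} (3 elements).


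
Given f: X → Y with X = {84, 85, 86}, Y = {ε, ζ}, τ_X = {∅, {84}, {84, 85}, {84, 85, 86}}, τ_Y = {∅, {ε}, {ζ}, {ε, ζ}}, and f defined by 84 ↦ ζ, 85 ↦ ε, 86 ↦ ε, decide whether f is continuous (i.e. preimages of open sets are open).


f is NOT continuous.

Compute f^{-1}(U) for each U ∈ τ_Y:
  U = ∅: f^{-1}(U) = ∅ ∈ τ_X ✓.
  U = {ε}: f^{-1}(U) = {85, 86} ∉ τ_X ✗.
  U = {ζ}: f^{-1}(U) = {84} ∈ τ_X ✓.
  U = {ε, ζ}: f^{-1}(U) = {84, 85, 86} ∈ τ_X ✓.
Found U = {ε} with f^{-1}(U) = {85, 86} not in τ_X. Therefore f is NOT continuous.


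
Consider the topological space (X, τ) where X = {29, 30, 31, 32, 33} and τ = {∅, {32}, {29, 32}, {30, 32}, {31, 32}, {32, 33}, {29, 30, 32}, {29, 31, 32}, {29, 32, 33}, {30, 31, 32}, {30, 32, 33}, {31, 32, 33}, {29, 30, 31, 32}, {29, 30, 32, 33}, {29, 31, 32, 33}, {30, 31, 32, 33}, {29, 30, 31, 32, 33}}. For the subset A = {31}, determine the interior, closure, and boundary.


int(A) = ∅, cl(A) = {31}, ∂A = {31}.

Closed sets in (X, τ) are complements of opens:
  closed(X, τ) = {∅, {29}, {30}, {31}, {33}, {29, 30}, {29, 31}, {29, 33}, {30, 31}, {30, 33}, {31, 33}, {29, 30, 31}, {29, 30, 33}, {29, 31, 33}, {30, 31, 33}, {29, 30, 31, 33}, {29, 30, 31, 32, 33}}.
int(A) = ⋃ {U ∈ τ : U ⊆ A}. Opens contained in A: ∅.
Taking the union of these: int(A) = ∅.
cl(A) = ⋂ {C closed : A ⊆ C}. Closed sets containing A: {31}, {29, 31}, {30, 31}, {31, 33}, {29, 30, 31}, {29, 31, 33}, {30, 31, 33}, {29, 30, 31, 33}, {29, 30, 31, 32, 33}.
Intersecting these: cl(A) = {31}.
∂A = cl(A) ∖ int(A) = {31} ∖ ∅ = {31}.
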